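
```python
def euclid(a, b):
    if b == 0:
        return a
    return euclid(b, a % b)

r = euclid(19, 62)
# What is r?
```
Call trace:
euclid(a=19, b=62)
  euclid(a=62, b=19)
    euclid(a=19, b=5)
      euclid(a=5, b=4)
        euclid(a=4, b=1)
          euclid(a=1, b=0)
          -> return 1
        -> return 1
      -> return 1
    -> return 1
  -> return 1
-> return 1

Final answer: 1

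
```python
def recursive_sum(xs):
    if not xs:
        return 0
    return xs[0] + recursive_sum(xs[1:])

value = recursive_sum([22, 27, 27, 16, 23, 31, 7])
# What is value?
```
Call trace:
recursive_sum(xs=[22, 27, 27, 16, 23, 31, 7])
  recursive_sum(xs=[27, 27, 16, 23, 31, 7])
    recursive_sum(xs=[27, 16, 23, 31, 7])
      recursive_sum(xs=[16, 23, 31, 7])
        recursive_sum(xs=[23, 31, 7])
          recursive_sum(xs=[31, 7])
            recursive_sum(xs=[7])
              recursive_sum(xs=[])
              -> return 0
            -> return 7
          -> return 38
        -> return 61
      -> return 77
    -> return 104
  -> return 131
-> return 153

Final answer: 153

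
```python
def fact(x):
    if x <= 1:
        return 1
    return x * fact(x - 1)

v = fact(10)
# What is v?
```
Call trace:
fact(x=10)
  fact(x=9)
    fact(x=8)
      fact(x=7)
        fact(x=6)
          fact(x=5)
            fact(x=4)
              fact(x=3)
                fact(x=2)
                  fact(x=1)
                  -> return 1
                -> return 2
              -> return 6
            -> return 24
          -> return 120
        -> return 720
      -> return 5040
    -> return 40320
  -> return 362880
-> return 3628800

Final answer: 3628800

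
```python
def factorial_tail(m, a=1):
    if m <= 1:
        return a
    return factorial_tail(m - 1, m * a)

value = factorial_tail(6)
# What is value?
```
Call trace:
factorial_tail(m=6, a=1)
  factorial_tail(m=5, a=6)
    factorial_tail(m=4, a=30)
      factorial_tail(m=3, a=120)
        factorial_tail(m=2, a=360)
          factorial_tail(m=1, a=720)
          -> return 720
        -> return 720
      -> return 720
    -> return 720
  -> return 720
-> return 720

Final answer: 720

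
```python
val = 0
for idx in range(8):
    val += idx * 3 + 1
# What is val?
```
Trace:
  val=0
  val=1, idx=0
  val=5, idx=1
  val=12, idx=2
  val=22, idx=3
  val=35, idx=4
  val=51, idx=5
  val=70, idx=6
  val=92, idx=7

Final answer: 92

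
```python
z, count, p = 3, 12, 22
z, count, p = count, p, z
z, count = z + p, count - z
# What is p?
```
Trace:
  z=3, count=12, p=22
  z=12, count=22, p=3
  z=15, count=10, p=3

Final answer: 3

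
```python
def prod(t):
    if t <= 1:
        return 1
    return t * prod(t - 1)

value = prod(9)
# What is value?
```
Call trace:
prod(t=9)
  prod(t=8)
    prod(t=7)
      prod(t=6)
        prod(t=5)
          prod(t=4)
            prod(t=3)
              prod(t=2)
                prod(t=1)
                -> return 1
              -> return 2
            -> return 6
          -> return 24
        -> return 120
      -> return 720
    -> return 5040
  -> return 40320
-> return 362880

Final answer: 362880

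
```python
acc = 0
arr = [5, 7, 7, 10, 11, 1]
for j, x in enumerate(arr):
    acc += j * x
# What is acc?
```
Trace:
  acc=0
  acc=0, j=0, x=5
  acc=7, j=1, x=7
  acc=21, j=2, x=7
  acc=51, j=3, x=10
  acc=95, j=4, x=11
  acc=100, j=5, x=1

Final answer: 100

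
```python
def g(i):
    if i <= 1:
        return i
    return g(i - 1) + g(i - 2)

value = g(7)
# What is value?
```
Call trace (a repeated sub-call is expanded the first time; later identical calls just restate its return value):
g(i=7)
  g(i=6)
    g(i=5)
      g(i=4)
        g(i=3)
          g(i=2)
            g(i=1)
            -> return 1
            g(i=0)
            -> return 0
          -> return 1
          g(i=1)
          -> return 1
        -> return 2
        g(i=2) -> return 1  (same call as traced above)
      -> return 3
      g(i=3) -> return 2  (same call as traced above)
    -> return 5
    g(i=4) -> return 3  (same call as traced above)
  -> return 8
  g(i=5) -> return 5  (same call as traced above)
-> return 13

Final answer: 13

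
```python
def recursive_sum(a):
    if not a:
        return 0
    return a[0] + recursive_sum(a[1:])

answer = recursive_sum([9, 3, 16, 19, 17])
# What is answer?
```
Call trace:
recursive_sum(a=[9, 3, 16, 19, 17])
  recursive_sum(a=[3, 16, 19, 17])
    recursive_sum(a=[16, 19, 17])
      recursive_sum(a=[19, 17])
        recursive_sum(a=[17])
          recursive_sum(a=[])
          -> return 0
        -> return 17
      -> return 36
    -> return 52
  -> return 55
-> return 64

Final answer: 64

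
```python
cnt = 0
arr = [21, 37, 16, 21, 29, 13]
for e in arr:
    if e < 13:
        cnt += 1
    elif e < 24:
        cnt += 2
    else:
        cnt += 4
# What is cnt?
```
Trace:
  cnt=0
  cnt=2, e=21
  cnt=6, e=37
  cnt=8, e=16
  cnt=10, e=21
  cnt=14, e=29
  cnt=16, e=13

Final answer: 16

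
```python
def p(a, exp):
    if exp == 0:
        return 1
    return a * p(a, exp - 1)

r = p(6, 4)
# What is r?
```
Call trace:
p(a=6, exp=4)
  p(a=6, exp=3)
    p(a=6, exp=2)
      p(a=6, exp=1)
        p(a=6, exp=0)
        -> return 1
      -> return 6
    -> return 36
  -> return 216
-> return 1296

Final answer: 1296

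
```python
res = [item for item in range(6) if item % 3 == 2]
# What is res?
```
Trace:
  item=0
  item=1
  item=2
  item=3
  item=4
  item=5
  res=[2, 5]

Final answer: [2, 5]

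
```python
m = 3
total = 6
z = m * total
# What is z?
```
Trace:
  m=3
  m=3, total=6
  m=3, total=6, z=18

Final answer: 18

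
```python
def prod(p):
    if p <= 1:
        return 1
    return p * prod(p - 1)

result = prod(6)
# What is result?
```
Call trace:
prod(p=6)
  prod(p=5)
    prod(p=4)
      prod(p=3)
        prod(p=2)
          prod(p=1)
          -> return 1
        -> return 2
      -> return 6
    -> return 24
  -> return 120
-> return 720

Final answer: 720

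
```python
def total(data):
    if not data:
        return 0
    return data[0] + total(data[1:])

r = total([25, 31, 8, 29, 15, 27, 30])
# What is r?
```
Call trace:
total(data=[25, 31, 8, 29, 15, 27, 30])
  total(data=[31, 8, 29, 15, 27, 30])
    total(data=[8, 29, 15, 27, 30])
      total(data=[29, 15, 27, 30])
        total(data=[15, 27, 30])
          total(data=[27, 30])
            total(data=[30])
              total(data=[])
              -> return 0
            -> return 30
          -> return 57
        -> return 72
      -> return 101
    -> return 109
  -> return 140
-> return 165

Final answer: 165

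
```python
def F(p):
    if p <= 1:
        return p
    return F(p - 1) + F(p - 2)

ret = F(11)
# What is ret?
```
Call trace (a repeated sub-call is expanded the first time; later identical calls just restate its return value):
F(p=11)
  F(p=10)
    F(p=9)
      F(p=8)
        F(p=7)
          F(p=6)
            F(p=5)
              F(p=4)
                F(p=3)
                  F(p=2)
                    F(p=1)
                    -> return 1
                    F(p=0)
                    -> return 0
                  -> return 1
                  F(p=1)
                  -> return 1
                -> return 2
                F(p=2) -> return 1  (same call as traced above)
              -> return 3
              F(p=3) -> return 2  (same call as traced above)
            -> return 5
            F(p=4) -> return 3  (same call as traced above)
          -> return 8
          F(p=5) -> return 5  (same call as traced above)
        -> return 13
        F(p=6) -> return 8  (same call as traced above)
      -> return 21
      F(p=7) -> return 13  (same call as traced above)
    -> return 34
    F(p=8) -> return 21  (same call as traced above)
  -> return 55
  F(p=9) -> return 34  (same call as traced above)
-> return 89

Final answer: 89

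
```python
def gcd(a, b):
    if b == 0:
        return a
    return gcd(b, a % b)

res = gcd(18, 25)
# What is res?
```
Call trace:
gcd(a=18, b=25)
  gcd(a=25, b=18)
    gcd(a=18, b=7)
      gcd(a=7, b=4)
        gcd(a=4, b=3)
          gcd(a=3, b=1)
            gcd(a=1, b=0)
            -> return 1
          -> return 1
        -> return 1
      -> return 1
    -> return 1
  -> return 1
-> return 1

Final answer: 1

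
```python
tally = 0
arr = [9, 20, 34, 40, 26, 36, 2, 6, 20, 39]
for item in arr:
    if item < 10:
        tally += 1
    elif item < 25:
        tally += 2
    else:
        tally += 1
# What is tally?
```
Trace:
  tally=0
  tally=1, item=9
  tally=3, item=20
  tally=4, item=34
  tally=5, item=40
  tally=6, item=26
  tally=7, item=36
  tally=8, item=2
  tally=9, item=6
  tally=11, item=20
  tally=12, item=39

Final answer: 12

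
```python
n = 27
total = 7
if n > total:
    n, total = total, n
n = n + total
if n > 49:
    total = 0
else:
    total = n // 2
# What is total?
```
Trace:
  n=27
  n=27, total=7
  n=7, total=27
  n=34, total=27
  n=34, total=17

Final answer: 17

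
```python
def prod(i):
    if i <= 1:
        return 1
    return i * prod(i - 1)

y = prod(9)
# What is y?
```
Call trace:
prod(i=9)
  prod(i=8)
    prod(i=7)
      prod(i=6)
        prod(i=5)
          prod(i=4)
            prod(i=3)
              prod(i=2)
                prod(i=1)
                -> return 1
              -> return 2
            -> return 6
          -> return 24
        -> return 120
      -> return 720
    -> return 5040
  -> return 40320
-> return 362880

Final answer: 362880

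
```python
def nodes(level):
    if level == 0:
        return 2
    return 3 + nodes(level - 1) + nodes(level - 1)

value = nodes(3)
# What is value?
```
Call trace (a repeated sub-call is expanded the first time; later identical calls just restate its return value):
nodes(level=3)
  nodes(level=2)
    nodes(level=1)
      nodes(level=0)
      -> return 2
      nodes(level=0)
      -> return 2
    -> return 7
    nodes(level=1) -> return 7  (same call as traced above)
  -> return 17
  nodes(level=2) -> return 17  (same call as traced above)
-> return 37

Final answer: 37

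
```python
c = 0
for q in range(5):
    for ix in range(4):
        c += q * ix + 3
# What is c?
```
Trace:
  c=0
  c=3, q=0, ix=0
  c=6, q=0, ix=1
  c=9, q=0, ix=2
  c=12, q=0, ix=3
  c=15, q=1, ix=0
  c=19, q=1, ix=1
  c=24, q=1, ix=2
  c=30, q=1, ix=3
  c=33, q=2, ix=0
  c=38, q=2, ix=1
  c=45, q=2, ix=2
  c=54, q=2, ix=3
  c=57, q=3, ix=0
  c=63, q=3, ix=1
  c=72, q=3, ix=2
  c=84, q=3, ix=3
  c=87, q=4, ix=0
  c=94, q=4, ix=1
  c=105, q=4, ix=2
  c=120, q=4, ix=3

Final answer: 120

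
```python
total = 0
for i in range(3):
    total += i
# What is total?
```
Trace:
  total=0
  total=0, i=0
  total=1, i=1
  total=3, i=2

Final answer: 3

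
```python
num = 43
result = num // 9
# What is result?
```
Trace:
  num=43
  num=43, result=4

Final answer: 4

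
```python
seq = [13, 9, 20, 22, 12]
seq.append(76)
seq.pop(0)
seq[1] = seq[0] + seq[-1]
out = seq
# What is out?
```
Trace:
  seq=[13, 9, 20, 22, 12]
  seq=[13, 9, 20, 22, 12, 76]
  seq=[9, 20, 22, 12, 76]
  seq=[9, 85, 22, 12, 76]
  seq=[9, 85, 22, 12, 76], out=[9, 85, 22, 12, 76]

Final answer: [9, 85, 22, 12, 76]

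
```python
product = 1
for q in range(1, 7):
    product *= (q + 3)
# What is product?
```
Trace:
  product=1
  product=4, q=1
  product=20, q=2
  product=120, q=3
  product=840, q=4
  product=6720, q=5
  product=60480, q=6

Final answer: 60480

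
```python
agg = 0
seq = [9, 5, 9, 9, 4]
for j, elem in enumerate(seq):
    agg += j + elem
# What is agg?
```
Trace:
  agg=0
  agg=9, j=0, elem=9
  agg=15, j=1, elem=5
  agg=26, j=2, elem=9
  agg=38, j=3, elem=9
  agg=46, j=4, elem=4

Final answer: 46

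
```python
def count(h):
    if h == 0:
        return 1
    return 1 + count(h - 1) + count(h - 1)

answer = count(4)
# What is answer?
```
Call trace (a repeated sub-call is expanded the first time; later identical calls just restate its return value):
count(h=4)
  count(h=3)
    count(h=2)
      count(h=1)
        count(h=0)
        -> return 1
        count(h=0)
        -> return 1
      -> return 3
      count(h=1) -> return 3  (same call as traced above)
    -> return 7
    count(h=2) -> return 7  (same call as traced above)
  -> return 15
  count(h=3) -> return 15  (same call as traced above)
-> return 31

Final answer: 31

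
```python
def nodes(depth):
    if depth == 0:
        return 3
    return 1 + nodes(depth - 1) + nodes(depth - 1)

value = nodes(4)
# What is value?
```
Call trace (a repeated sub-call is expanded the first time; later identical calls just restate its return value):
nodes(depth=4)
  nodes(depth=3)
    nodes(depth=2)
      nodes(depth=1)
        nodes(depth=0)
        -> return 3
        nodes(depth=0)
        -> return 3
      -> return 7
      nodes(depth=1) -> return 7  (same call as traced above)
    -> return 15
    nodes(depth=2) -> return 15  (same call as traced above)
  -> return 31
  nodes(depth=3) -> return 31  (same call as traced above)
-> return 63

Final answer: 63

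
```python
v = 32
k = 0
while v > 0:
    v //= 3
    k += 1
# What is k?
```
Trace:
  v=32
  v=32, k=0
  v=10, k=1
  v=3, k=2
  v=1, k=3
  v=0, k=4

Final answer: 4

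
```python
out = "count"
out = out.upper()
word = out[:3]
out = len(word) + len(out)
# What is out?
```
Trace:
  out='count'
  out='COUNT'
  out='COUNT', word='COU'
  out=8, word='COU'

Final answer: 8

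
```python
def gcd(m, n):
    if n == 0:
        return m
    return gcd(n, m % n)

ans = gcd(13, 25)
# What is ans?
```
Call trace:
gcd(m=13, n=25)
  gcd(m=25, n=13)
    gcd(m=13, n=12)
      gcd(m=12, n=1)
        gcd(m=1, n=0)
        -> return 1
      -> return 1
    -> return 1
  -> return 1
-> return 1

Final answer: 1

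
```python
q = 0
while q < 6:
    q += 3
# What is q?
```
Trace:
  q=0
  q=3
  q=6

Final answer: 6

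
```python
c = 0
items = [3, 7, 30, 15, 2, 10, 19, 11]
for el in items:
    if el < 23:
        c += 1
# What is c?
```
Trace:
  c=0
  c=1, el=3
  c=2, el=7
  c=2, el=30
  c=3, el=15
  c=4, el=2
  c=5, el=10
  c=6, el=19
  c=7, el=11

Final answer: 7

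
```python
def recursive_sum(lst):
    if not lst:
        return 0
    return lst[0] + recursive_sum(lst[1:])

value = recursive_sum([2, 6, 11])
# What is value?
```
Call trace:
recursive_sum(lst=[2, 6, 11])
  recursive_sum(lst=[6, 11])
    recursive_sum(lst=[11])
      recursive_sum(lst=[])
      -> return 0
    -> return 11
  -> return 17
-> return 19

Final answer: 19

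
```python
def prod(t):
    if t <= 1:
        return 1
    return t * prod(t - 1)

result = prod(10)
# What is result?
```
Call trace:
prod(t=10)
  prod(t=9)
    prod(t=8)
      prod(t=7)
        prod(t=6)
          prod(t=5)
            prod(t=4)
              prod(t=3)
                prod(t=2)
                  prod(t=1)
                  -> return 1
                -> return 2
              -> return 6
            -> return 24
          -> return 120
        -> return 720
      -> return 5040
    -> return 40320
  -> return 362880
-> return 3628800

Final answer: 3628800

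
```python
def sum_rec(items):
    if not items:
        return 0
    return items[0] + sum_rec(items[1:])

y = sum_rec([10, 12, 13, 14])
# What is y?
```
Call trace:
sum_rec(items=[10, 12, 13, 14])
  sum_rec(items=[12, 13, 14])
    sum_rec(items=[13, 14])
      sum_rec(items=[14])
        sum_rec(items=[])
        -> return 0
      -> return 14
    -> return 27
  -> return 39
-> return 49

Final answer: 49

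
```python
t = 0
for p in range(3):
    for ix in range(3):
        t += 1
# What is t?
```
Trace:
  t=0
  t=1, p=0, ix=0
  t=2, p=0, ix=1
  t=3, p=0, ix=2
  t=4, p=1, ix=0
  t=5, p=1, ix=1
  t=6, p=1, ix=2
  t=7, p=2, ix=0
  t=8, p=2, ix=1
  t=9, p=2, ix=2

Final answer: 9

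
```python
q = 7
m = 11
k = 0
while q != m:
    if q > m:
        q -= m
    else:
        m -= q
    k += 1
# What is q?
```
Trace:
  q=7
  q=7, m=11
  q=7, m=11, k=0
  q=7, m=4, k=1
  q=3, m=4, k=2
  q=3, m=1, k=3
  q=2, m=1, k=4
  q=1, m=1, k=5

Final answer: 1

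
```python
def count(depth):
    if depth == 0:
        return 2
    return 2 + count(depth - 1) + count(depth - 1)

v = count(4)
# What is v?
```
Call trace (a repeated sub-call is expanded the first time; later identical calls just restate its return value):
count(depth=4)
  count(depth=3)
    count(depth=2)
      count(depth=1)
        count(depth=0)
        -> return 2
        count(depth=0)
        -> return 2
      -> return 6
      count(depth=1) -> return 6  (same call as traced above)
    -> return 14
    count(depth=2) -> return 14  (same call as traced above)
  -> return 30
  count(depth=3) -> return 30  (same call as traced above)
-> return 62

Final answer: 62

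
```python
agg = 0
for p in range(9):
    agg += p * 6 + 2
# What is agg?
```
Trace:
  agg=0
  agg=2, p=0
  agg=10, p=1
  agg=24, p=2
  agg=44, p=3
  agg=70, p=4
  agg=102, p=5
  agg=140, p=6
  agg=184, p=7
  agg=234, p=8

Final answer: 234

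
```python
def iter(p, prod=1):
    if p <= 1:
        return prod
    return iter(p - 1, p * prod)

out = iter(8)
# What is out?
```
Call trace:
iter(p=8, prod=1)
  iter(p=7, prod=8)
    iter(p=6, prod=56)
      iter(p=5, prod=336)
        iter(p=4, prod=1680)
          iter(p=3, prod=6720)
            iter(p=2, prod=20160)
              iter(p=1, prod=40320)
              -> return 40320
            -> return 40320
          -> return 40320
        -> return 40320
      -> return 40320
    -> return 40320
  -> return 40320
-> return 40320

Final answer: 40320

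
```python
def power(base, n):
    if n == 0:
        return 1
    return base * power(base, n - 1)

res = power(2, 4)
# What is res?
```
Call trace:
power(base=2, n=4)
  power(base=2, n=3)
    power(base=2, n=2)
      power(base=2, n=1)
        power(base=2, n=0)
        -> return 1
      -> return 2
    -> return 4
  -> return 8
-> return 16

Final answer: 16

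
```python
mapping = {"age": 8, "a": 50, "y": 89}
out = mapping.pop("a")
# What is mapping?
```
Trace:
  mapping={'age': 8, 'a': 50, 'y': 89}
  mapping={'age': 8, 'y': 89}, out=50

Final answer: {'age': 8, 'y': 89}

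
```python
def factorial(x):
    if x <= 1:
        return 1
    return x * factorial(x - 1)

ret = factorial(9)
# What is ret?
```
Call trace:
factorial(x=9)
  factorial(x=8)
    factorial(x=7)
      factorial(x=6)
        factorial(x=5)
          factorial(x=4)
            factorial(x=3)
              factorial(x=2)
                factorial(x=1)
                -> return 1
              -> return 2
            -> return 6
          -> return 24
        -> return 120
      -> return 720
    -> return 5040
  -> return 40320
-> return 362880

Final answer: 362880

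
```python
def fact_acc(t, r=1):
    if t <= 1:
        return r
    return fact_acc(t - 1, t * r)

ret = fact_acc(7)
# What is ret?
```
Call trace:
fact_acc(t=7, r=1)
  fact_acc(t=6, r=7)
    fact_acc(t=5, r=42)
      fact_acc(t=4, r=210)
        fact_acc(t=3, r=840)
          fact_acc(t=2, r=2520)
            fact_acc(t=1, r=5040)
            -> return 5040
          -> return 5040
        -> return 5040
      -> return 5040
    -> return 5040
  -> return 5040
-> return 5040

Final answer: 5040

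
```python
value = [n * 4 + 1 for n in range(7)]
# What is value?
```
Trace:
  n=0
  n=1
  n=2
  n=3
  n=4
  n=5
  n=6
  value=[1, 5, 9, 13, 17, 21, 25]

Final answer: [1, 5, 9, 13, 17, 21, 25]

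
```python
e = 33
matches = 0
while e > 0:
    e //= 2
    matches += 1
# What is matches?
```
Trace:
  e=33
  e=33, matches=0
  e=16, matches=1
  e=8, matches=2
  e=4, matches=3
  e=2, matches=4
  e=1, matches=5
  e=0, matches=6

Final answer: 6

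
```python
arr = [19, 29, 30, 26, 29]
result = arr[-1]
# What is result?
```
Trace:
  arr=[19, 29, 30, 26, 29]
  arr=[19, 29, 30, 26, 29], result=29

Final answer: 29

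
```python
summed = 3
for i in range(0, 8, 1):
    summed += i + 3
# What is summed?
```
Trace:
  summed=3
  summed=6, i=0
  summed=10, i=1
  summed=15, i=2
  summed=21, i=3
  summed=28, i=4
  summed=36, i=5
  summed=45, i=6
  summed=55, i=7

Final answer: 55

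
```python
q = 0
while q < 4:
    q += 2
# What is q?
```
Trace:
  q=0
  q=2
  q=4

Final answer: 4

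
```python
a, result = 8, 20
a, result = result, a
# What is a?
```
Trace:
  a=8, result=20
  a=20, result=8

Final answer: 20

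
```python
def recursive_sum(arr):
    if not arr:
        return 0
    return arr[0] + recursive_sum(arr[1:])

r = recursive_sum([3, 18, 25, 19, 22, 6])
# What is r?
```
Call trace:
recursive_sum(arr=[3, 18, 25, 19, 22, 6])
  recursive_sum(arr=[18, 25, 19, 22, 6])
    recursive_sum(arr=[25, 19, 22, 6])
      recursive_sum(arr=[19, 22, 6])
        recursive_sum(arr=[22, 6])
          recursive_sum(arr=[6])
            recursive_sum(arr=[])
            -> return 0
          -> return 6
        -> return 28
      -> return 47
    -> return 72
  -> return 90
-> return 93

Final answer: 93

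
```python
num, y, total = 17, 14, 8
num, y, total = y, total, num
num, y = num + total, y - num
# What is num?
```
Trace:
  num=17, y=14, total=8
  num=14, y=8, total=17
  num=31, y=-6, total=17

Final answer: 31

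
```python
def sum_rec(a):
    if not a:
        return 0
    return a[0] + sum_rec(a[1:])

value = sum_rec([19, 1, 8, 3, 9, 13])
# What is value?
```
Call trace:
sum_rec(a=[19, 1, 8, 3, 9, 13])
  sum_rec(a=[1, 8, 3, 9, 13])
    sum_rec(a=[8, 3, 9, 13])
      sum_rec(a=[3, 9, 13])
        sum_rec(a=[9, 13])
          sum_rec(a=[13])
            sum_rec(a=[])
            -> return 0
          -> return 13
        -> return 22
      -> return 25
    -> return 33
  -> return 34
-> return 53

Final answer: 53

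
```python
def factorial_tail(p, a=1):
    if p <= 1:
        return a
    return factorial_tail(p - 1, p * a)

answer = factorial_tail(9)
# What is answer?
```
Call trace:
factorial_tail(p=9, a=1)
  factorial_tail(p=8, a=9)
    factorial_tail(p=7, a=72)
      factorial_tail(p=6, a=504)
        factorial_tail(p=5, a=3024)
          factorial_tail(p=4, a=15120)
            factorial_tail(p=3, a=60480)
              factorial_tail(p=2, a=181440)
                factorial_tail(p=1, a=362880)
                -> return 362880
              -> return 362880
            -> return 362880
          -> return 362880
        -> return 362880
      -> return 362880
    -> return 362880
  -> return 362880
-> return 362880

Final answer: 362880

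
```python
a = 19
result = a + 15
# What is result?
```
Trace:
  a=19
  a=19, result=34

Final answer: 34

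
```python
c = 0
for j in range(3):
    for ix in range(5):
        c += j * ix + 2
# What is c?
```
Trace:
  c=0
  c=2, j=0, ix=0
  c=4, j=0, ix=1
  c=6, j=0, ix=2
  c=8, j=0, ix=3
  c=10, j=0, ix=4
  c=12, j=1, ix=0
  c=15, j=1, ix=1
  c=19, j=1, ix=2
  c=24, j=1, ix=3
  c=30, j=1, ix=4
  c=32, j=2, ix=0
  c=36, j=2, ix=1
  c=42, j=2, ix=2
  c=50, j=2, ix=3
  c=60, j=2, ix=4

Final answer: 60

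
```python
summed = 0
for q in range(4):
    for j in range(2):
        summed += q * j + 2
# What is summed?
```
Trace:
  summed=0
  summed=2, q=0, j=0
  summed=4, q=0, j=1
  summed=6, q=1, j=0
  summed=9, q=1, j=1
  summed=11, q=2, j=0
  summed=15, q=2, j=1
  summed=17, q=3, j=0
  summed=22, q=3, j=1

Final answer: 22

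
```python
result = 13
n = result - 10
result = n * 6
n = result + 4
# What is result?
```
Trace:
  result=13
  result=13, n=3
  result=18, n=3
  result=18, n=22

Final answer: 18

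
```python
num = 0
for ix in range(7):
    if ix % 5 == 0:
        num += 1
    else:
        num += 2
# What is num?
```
Trace:
  num=0
  num=1, ix=0
  num=3, ix=1
  num=5, ix=2
  num=7, ix=3
  num=9, ix=4
  num=10, ix=5
  num=12, ix=6

Final answer: 12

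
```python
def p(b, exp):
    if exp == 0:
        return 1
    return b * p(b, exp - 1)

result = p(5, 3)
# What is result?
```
Call trace:
p(b=5, exp=3)
  p(b=5, exp=2)
    p(b=5, exp=1)
      p(b=5, exp=0)
      -> return 1
    -> return 5
  -> return 25
-> return 125

Final answer: 125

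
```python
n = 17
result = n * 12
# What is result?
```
Trace:
  n=17
  n=17, result=204

Final answer: 204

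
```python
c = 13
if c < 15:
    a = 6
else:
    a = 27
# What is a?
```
Trace:
  c=13
  c=13, a=6

Final answer: 6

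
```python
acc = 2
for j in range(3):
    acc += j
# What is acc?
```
Trace:
  acc=2
  acc=2, j=0
  acc=3, j=1
  acc=5, j=2

Final answer: 5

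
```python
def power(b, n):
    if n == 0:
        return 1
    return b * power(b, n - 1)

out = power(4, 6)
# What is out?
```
Call trace:
power(b=4, n=6)
  power(b=4, n=5)
    power(b=4, n=4)
      power(b=4, n=3)
        power(b=4, n=2)
          power(b=4, n=1)
            power(b=4, n=0)
            -> return 1
          -> return 4
        -> return 16
      -> return 64
    -> return 256
  -> return 1024
-> return 4096

Final answer: 4096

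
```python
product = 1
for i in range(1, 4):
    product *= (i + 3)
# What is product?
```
Trace:
  product=1
  product=4, i=1
  product=20, i=2
  product=120, i=3

Final answer: 120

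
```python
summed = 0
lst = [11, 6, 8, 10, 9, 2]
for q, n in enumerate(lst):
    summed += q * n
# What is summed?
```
Trace:
  summed=0
  summed=0, q=0, n=11
  summed=6, q=1, n=6
  summed=22, q=2, n=8
  summed=52, q=3, n=10
  summed=88, q=4, n=9
  summed=98, q=5, n=2

Final answer: 98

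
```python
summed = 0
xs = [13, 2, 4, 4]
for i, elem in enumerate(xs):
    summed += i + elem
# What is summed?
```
Trace:
  summed=0
  summed=13, i=0, elem=13
  summed=16, i=1, elem=2
  summed=22, i=2, elem=4
  summed=29, i=3, elem=4

Final answer: 29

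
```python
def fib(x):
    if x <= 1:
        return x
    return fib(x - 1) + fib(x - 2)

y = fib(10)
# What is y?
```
Call trace (a repeated sub-call is expanded the first time; later identical calls just restate its return value):
fib(x=10)
  fib(x=9)
    fib(x=8)
      fib(x=7)
        fib(x=6)
          fib(x=5)
            fib(x=4)
              fib(x=3)
                fib(x=2)
                  fib(x=1)
                  -> return 1
                  fib(x=0)
                  -> return 0
                -> return 1
                fib(x=1)
                -> return 1
              -> return 2
              fib(x=2) -> return 1  (same call as traced above)
            -> return 3
            fib(x=3) -> return 2  (same call as traced above)
          -> return 5
          fib(x=4) -> return 3  (same call as traced above)
        -> return 8
        fib(x=5) -> return 5  (same call as traced above)
      -> return 13
      fib(x=6) -> return 8  (same call as traced above)
    -> return 21
    fib(x=7) -> return 13  (same call as traced above)
  -> return 34
  fib(x=8) -> return 21  (same call as traced above)
-> return 55

Final answer: 55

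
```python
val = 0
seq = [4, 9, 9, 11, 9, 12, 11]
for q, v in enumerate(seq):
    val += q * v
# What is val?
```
Trace:
  val=0
  val=0, q=0, v=4
  val=9, q=1, v=9
  val=27, q=2, v=9
  val=60, q=3, v=11
  val=96, q=4, v=9
  val=156, q=5, v=12
  val=222, q=6, v=11

Final answer: 222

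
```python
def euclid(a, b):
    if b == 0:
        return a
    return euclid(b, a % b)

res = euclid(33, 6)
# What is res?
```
Call trace:
euclid(a=33, b=6)
  euclid(a=6, b=3)
    euclid(a=3, b=0)
    -> return 3
  -> return 3
-> return 3

Final answer: 3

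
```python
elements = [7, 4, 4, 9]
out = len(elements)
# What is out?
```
Trace:
  elements=[7, 4, 4, 9]
  elements=[7, 4, 4, 9], out=4

Final answer: 4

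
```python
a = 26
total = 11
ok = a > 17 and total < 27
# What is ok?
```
Trace:
  a=26
  a=26, total=11
  a=26, total=11, ok=True

Final answer: True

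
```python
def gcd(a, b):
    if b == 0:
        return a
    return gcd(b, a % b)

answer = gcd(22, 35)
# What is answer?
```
Call trace:
gcd(a=22, b=35)
  gcd(a=35, b=22)
    gcd(a=22, b=13)
      gcd(a=13, b=9)
        gcd(a=9, b=4)
          gcd(a=4, b=1)
            gcd(a=1, b=0)
            -> return 1
          -> return 1
        -> return 1
      -> return 1
    -> return 1
  -> return 1
-> return 1

Final answer: 1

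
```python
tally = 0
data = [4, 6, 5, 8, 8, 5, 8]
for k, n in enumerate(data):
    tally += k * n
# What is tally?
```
Trace:
  tally=0
  tally=0, k=0, n=4
  tally=6, k=1, n=6
  tally=16, k=2, n=5
  tally=40, k=3, n=8
  tally=72, k=4, n=8
  tally=97, k=5, n=5
  tally=145, k=6, n=8

Final answer: 145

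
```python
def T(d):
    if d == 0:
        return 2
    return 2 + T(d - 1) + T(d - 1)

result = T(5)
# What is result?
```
Call trace (a repeated sub-call is expanded the first time; later identical calls just restate its return value):
T(d=5)
  T(d=4)
    T(d=3)
      T(d=2)
        T(d=1)
          T(d=0)
          -> return 2
          T(d=0)
          -> return 2
        -> return 6
        T(d=1) -> return 6  (same call as traced above)
      -> return 14
      T(d=2) -> return 14  (same call as traced above)
    -> return 30
    T(d=3) -> return 30  (same call as traced above)
  -> return 62
  T(d=4) -> return 62  (same call as traced above)
-> return 126

Final answer: 126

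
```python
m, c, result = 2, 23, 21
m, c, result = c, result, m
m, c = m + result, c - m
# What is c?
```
Trace:
  m=2, c=23, result=21
  m=23, c=21, result=2
  m=25, c=-2, result=2

Final answer: -2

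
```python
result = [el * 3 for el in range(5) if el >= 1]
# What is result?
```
Trace:
  el=0
  el=1
  el=2
  el=3
  el=4
  result=[3, 6, 9, 12]

Final answer: [3, 6, 9, 12]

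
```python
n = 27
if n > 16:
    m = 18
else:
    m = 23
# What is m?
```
Trace:
  n=27
  n=27, m=18

Final answer: 18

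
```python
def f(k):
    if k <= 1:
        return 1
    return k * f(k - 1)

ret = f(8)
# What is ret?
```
Call trace:
f(k=8)
  f(k=7)
    f(k=6)
      f(k=5)
        f(k=4)
          f(k=3)
            f(k=2)
              f(k=1)
              -> return 1
            -> return 2
          -> return 6
        -> return 24
      -> return 120
    -> return 720
  -> return 5040
-> return 40320

Final answer: 40320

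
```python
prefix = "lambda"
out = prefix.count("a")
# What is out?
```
Trace:
  prefix='lambda'
  prefix='lambda', out=2

Final answer: 2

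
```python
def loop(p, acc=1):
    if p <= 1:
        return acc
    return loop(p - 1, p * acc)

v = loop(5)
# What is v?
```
Call trace:
loop(p=5, acc=1)
  loop(p=4, acc=5)
    loop(p=3, acc=20)
      loop(p=2, acc=60)
        loop(p=1, acc=120)
        -> return 120
      -> return 120
    -> return 120
  -> return 120
-> return 120

Final answer: 120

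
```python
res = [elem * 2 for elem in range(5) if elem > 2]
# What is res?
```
Trace:
  elem=0
  elem=1
  elem=2
  elem=3
  elem=4
  res=[6, 8]

Final answer: [6, 8]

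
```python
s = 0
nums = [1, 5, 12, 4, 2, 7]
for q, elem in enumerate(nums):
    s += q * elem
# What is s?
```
Trace:
  s=0
  s=0, q=0, elem=1
  s=5, q=1, elem=5
  s=29, q=2, elem=12
  s=41, q=3, elem=4
  s=49, q=4, elem=2
  s=84, q=5, elem=7

Final answer: 84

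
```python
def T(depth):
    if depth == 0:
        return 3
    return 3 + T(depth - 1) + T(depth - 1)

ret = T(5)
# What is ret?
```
Call trace (a repeated sub-call is expanded the first time; later identical calls just restate its return value):
T(depth=5)
  T(depth=4)
    T(depth=3)
      T(depth=2)
        T(depth=1)
          T(depth=0)
          -> return 3
          T(depth=0)
          -> return 3
        -> return 9
        T(depth=1) -> return 9  (same call as traced above)
      -> return 21
      T(depth=2) -> return 21  (same call as traced above)
    -> return 45
    T(depth=3) -> return 45  (same call as traced above)
  -> return 93
  T(depth=4) -> return 93  (same call as traced above)
-> return 189

Final answer: 189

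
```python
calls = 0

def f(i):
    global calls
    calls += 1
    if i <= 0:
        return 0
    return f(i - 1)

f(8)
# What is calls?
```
Call trace:
f(i=8)
  f(i=7)
    f(i=6)
      f(i=5)
        f(i=4)
          f(i=3)
            f(i=2)
              f(i=1)
                f(i=0)
                -> return 0
              -> return 0
            -> return 0
          -> return 0
        -> return 0
      -> return 0
    -> return 0
  -> return 0
-> return 0

calls is incremented once per call. f is entered once for each i = 8, 7, 6, 5, 4, 3, 2, 1, 0 (the i <= 0 call returns without recursing), i.e. 8 + 1 calls.
calls = 9

Final answer: 9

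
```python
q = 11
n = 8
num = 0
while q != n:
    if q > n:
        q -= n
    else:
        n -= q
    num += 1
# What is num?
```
Trace:
  q=11
  q=11, n=8
  q=11, n=8, num=0
  q=3, n=8, num=1
  q=3, n=5, num=2
  q=3, n=2, num=3
  q=1, n=2, num=4
  q=1, n=1, num=5

Final answer: 5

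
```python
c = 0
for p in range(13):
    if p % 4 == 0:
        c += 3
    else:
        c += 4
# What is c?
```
Trace:
  c=0
  c=3, p=0
  c=7, p=1
  c=11, p=2
  c=15, p=3
  c=18, p=4
  c=22, p=5
  c=26, p=6
  c=30, p=7
  c=33, p=8
  c=37, p=9
  c=41, p=10
  c=45, p=11
  c=48, p=12

Final answer: 48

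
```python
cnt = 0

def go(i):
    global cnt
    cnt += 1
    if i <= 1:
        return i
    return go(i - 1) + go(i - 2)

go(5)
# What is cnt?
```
Call trace (a repeated sub-call is expanded the first time; later identical calls just restate its return value):
go(i=5)
  go(i=4)
    go(i=3)
      go(i=2)
        go(i=1)
        -> return 1
        go(i=0)
        -> return 0
      -> return 1
      go(i=1)
      -> return 1
    -> return 2
    go(i=2) -> return 1  (same call as traced above)
  -> return 3
  go(i=3) -> return 2  (same call as traced above)
-> return 5

cnt is incremented once per call, so count the calls in each subtree. Let C(i) = number of calls made by go(i).
C(0) = C(1) = 1 (base case, no recursion); C(i) = 1 + C(i - 1) + C(i - 2) otherwise.
C(2) = 1 + C(1) + C(0) = 1 + 1 + 1 = 3
C(3) = 1 + C(2) + C(1) = 1 + 3 + 1 = 5
C(4) = 1 + C(3) + C(2) = 1 + 5 + 3 = 9
C(5) = 1 + C(4) + C(3) = 1 + 9 + 5 = 15
cnt = C(5) = 15

Final answer: 15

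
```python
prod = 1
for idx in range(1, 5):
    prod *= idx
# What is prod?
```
Trace:
  prod=1
  prod=1, idx=1
  prod=2, idx=2
  prod=6, idx=3
  prod=24, idx=4

Final answer: 24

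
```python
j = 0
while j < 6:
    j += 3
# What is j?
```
Trace:
  j=0
  j=3
  j=6

Final answer: 6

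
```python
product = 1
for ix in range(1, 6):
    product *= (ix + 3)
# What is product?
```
Trace:
  product=1
  product=4, ix=1
  product=20, ix=2
  product=120, ix=3
  product=840, ix=4
  product=6720, ix=5

Final answer: 6720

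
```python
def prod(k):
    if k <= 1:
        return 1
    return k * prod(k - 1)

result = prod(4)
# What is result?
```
Call trace:
prod(k=4)
  prod(k=3)
    prod(k=2)
      prod(k=1)
      -> return 1
    -> return 2
  -> return 6
-> return 24

Final answer: 24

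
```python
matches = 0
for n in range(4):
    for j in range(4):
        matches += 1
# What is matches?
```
Trace:
  matches=0
  matches=1, n=0, j=0
  matches=2, n=0, j=1
  matches=3, n=0, j=2
  matches=4, n=0, j=3
  matches=5, n=1, j=0
  matches=6, n=1, j=1
  matches=7, n=1, j=2
  matches=8, n=1, j=3
  matches=9, n=2, j=0
  matches=10, n=2, j=1
  matches=11, n=2, j=2
  matches=12, n=2, j=3
  matches=13, n=3, j=0
  matches=14, n=3, j=1
  matches=15, n=3, j=2
  matches=16, n=3, j=3

Final answer: 16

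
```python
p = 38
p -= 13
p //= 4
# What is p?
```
Trace:
  p=38
  p=25
  p=6

Final answer: 6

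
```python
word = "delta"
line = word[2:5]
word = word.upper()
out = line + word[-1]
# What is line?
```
Trace:
  word='delta'
  word='delta', line='lta'
  word='DELTA', line='lta'
  word='DELTA', line='lta', out='ltaA'

Final answer: 'lta'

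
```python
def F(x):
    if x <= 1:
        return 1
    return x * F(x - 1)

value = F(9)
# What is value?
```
Call trace:
F(x=9)
  F(x=8)
    F(x=7)
      F(x=6)
        F(x=5)
          F(x=4)
            F(x=3)
              F(x=2)
                F(x=1)
                -> return 1
              -> return 2
            -> return 6
          -> return 24
        -> return 120
      -> return 720
    -> return 5040
  -> return 40320
-> return 362880

Final answer: 362880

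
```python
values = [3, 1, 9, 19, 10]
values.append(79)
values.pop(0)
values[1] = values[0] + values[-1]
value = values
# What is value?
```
Trace:
  values=[3, 1, 9, 19, 10]
  values=[3, 1, 9, 19, 10, 79]
  values=[1, 9, 19, 10, 79]
  values=[1, 80, 19, 10, 79]
  values=[1, 80, 19, 10, 79], value=[1, 80, 19, 10, 79]

Final answer: [1, 80, 19, 10, 79]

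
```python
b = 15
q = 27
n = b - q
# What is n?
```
Trace:
  b=15
  b=15, q=27
  b=15, q=27, n=-12

Final answer: -12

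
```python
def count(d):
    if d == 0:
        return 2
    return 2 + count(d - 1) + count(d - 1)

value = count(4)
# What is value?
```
Call trace (a repeated sub-call is expanded the first time; later identical calls just restate its return value):
count(d=4)
  count(d=3)
    count(d=2)
      count(d=1)
        count(d=0)
        -> return 2
        count(d=0)
        -> return 2
      -> return 6
      count(d=1) -> return 6  (same call as traced above)
    -> return 14
    count(d=2) -> return 14  (same call as traced above)
  -> return 30
  count(d=3) -> return 30  (same call as traced above)
-> return 62

Final answer: 62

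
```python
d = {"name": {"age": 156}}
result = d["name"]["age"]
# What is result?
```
Trace:
  d={'name': {'age': 156}}
  d={'name': {'age': 156}}, result=156

Final answer: 156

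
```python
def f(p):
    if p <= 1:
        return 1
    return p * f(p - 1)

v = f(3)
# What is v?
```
Call trace:
f(p=3)
  f(p=2)
    f(p=1)
    -> return 1
  -> return 2
-> return 6

Final answer: 6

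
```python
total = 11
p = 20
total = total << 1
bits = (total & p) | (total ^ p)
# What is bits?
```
Trace:
  total=11
  total=11, p=20
  total=22, p=20
  total=22, p=20, bits=22

Final answer: 22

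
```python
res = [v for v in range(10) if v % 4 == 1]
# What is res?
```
Trace:
  v=0
  v=1
  v=2
  v=3
  v=4
  v=5
  v=6
  v=7
  v=8
  v=9
  res=[1, 5, 9]

Final answer: [1, 5, 9]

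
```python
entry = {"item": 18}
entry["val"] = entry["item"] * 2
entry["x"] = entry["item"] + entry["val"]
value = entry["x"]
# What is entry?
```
Trace:
  entry={'item': 18}
  entry={'item': 18, 'val': 36}
  entry={'item': 18, 'val': 36, 'x': 54}
  entry={'item': 18, 'val': 36, 'x': 54}, value=54

Final answer: {'item': 18, 'val': 36, 'x': 54}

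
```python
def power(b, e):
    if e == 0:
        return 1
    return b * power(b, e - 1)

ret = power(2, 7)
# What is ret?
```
Call trace:
power(b=2, e=7)
  power(b=2, e=6)
    power(b=2, e=5)
      power(b=2, e=4)
        power(b=2, e=3)
          power(b=2, e=2)
            power(b=2, e=1)
              power(b=2, e=0)
              -> return 1
            -> return 2
          -> return 4
        -> return 8
      -> return 16
    -> return 32
  -> return 64
-> return 128

Final answer: 128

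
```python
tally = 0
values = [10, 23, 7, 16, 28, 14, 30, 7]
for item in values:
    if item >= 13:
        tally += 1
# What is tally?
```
Trace:
  tally=0
  tally=0, item=10
  tally=1, item=23
  tally=1, item=7
  tally=2, item=16
  tally=3, item=28
  tally=4, item=14
  tally=5, item=30
  tally=5, item=7

Final answer: 5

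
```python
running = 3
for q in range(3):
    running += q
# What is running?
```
Trace:
  running=3
  running=3, q=0
  running=4, q=1
  running=6, q=2

Final answer: 6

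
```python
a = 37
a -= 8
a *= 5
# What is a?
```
Trace:
  a=37
  a=29
  a=145

Final answer: 145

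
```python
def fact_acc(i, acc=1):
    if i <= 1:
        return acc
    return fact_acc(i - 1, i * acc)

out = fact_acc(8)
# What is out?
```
Call trace:
fact_acc(i=8, acc=1)
  fact_acc(i=7, acc=8)
    fact_acc(i=6, acc=56)
      fact_acc(i=5, acc=336)
        fact_acc(i=4, acc=1680)
          fact_acc(i=3, acc=6720)
            fact_acc(i=2, acc=20160)
              fact_acc(i=1, acc=40320)
              -> return 40320
            -> return 40320
          -> return 40320
        -> return 40320
      -> return 40320
    -> return 40320
  -> return 40320
-> return 40320

Final answer: 40320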